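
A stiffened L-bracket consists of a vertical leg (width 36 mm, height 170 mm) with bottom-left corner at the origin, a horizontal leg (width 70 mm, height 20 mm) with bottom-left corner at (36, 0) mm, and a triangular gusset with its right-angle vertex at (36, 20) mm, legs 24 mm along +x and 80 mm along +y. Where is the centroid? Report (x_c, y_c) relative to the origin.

x_c = 29.69 mm, y_c = 68.28 mm

vertical leg: A = 36 × 170 = 6120.00, centroid at (18.00, 85.00).
horizontal leg: A = 70 × 20 = 1400.00, centroid at (71.00, 10.00).
gusset: A = ½·24·80 = 960.00, centroid at (44.00, 46.67).
ΣA = 8480.00 mm²
ΣAx_c = (6120.00)(18.00) + (1400.00)(71.00) + (960.00)(44.00) = 251800.00 mm³
ΣAy_c = (6120.00)(85.00) + (1400.00)(10.00) + (960.00)(46.67) = 579000.00 mm³
x_c = 251800.00 / 8480.00 = 29.69 mm
y_c = 579000.00 / 8480.00 = 68.28 mm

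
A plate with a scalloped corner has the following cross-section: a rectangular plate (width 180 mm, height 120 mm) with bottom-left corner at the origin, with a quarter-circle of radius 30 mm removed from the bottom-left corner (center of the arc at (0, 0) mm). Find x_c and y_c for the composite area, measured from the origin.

x_c = 92.61 mm, y_c = 61.60 mm

Part | A | x̄ᵢ | ȳᵢ | A·x̄ᵢ | A·ȳᵢ
plate | 21600.00 | 90.00 | 60.00 | 1944000.00 | 1296000.00
removed quarter-circle | -706.86 | 12.73 | 12.73 | -9000.00 | -9000.00
Σ | 20893.14 |  |  | 1935000.00 | 1287000.00
x_c = 1935000.00 / 20893.14 = 92.61 mm
y_c = 1287000.00 / 20893.14 = 61.60 mm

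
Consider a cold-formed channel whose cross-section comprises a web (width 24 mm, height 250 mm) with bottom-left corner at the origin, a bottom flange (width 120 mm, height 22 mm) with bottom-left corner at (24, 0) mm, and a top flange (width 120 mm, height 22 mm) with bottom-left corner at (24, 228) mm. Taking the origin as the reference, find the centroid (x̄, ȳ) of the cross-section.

x̄ = 45.70 mm, ȳ = 125.00 mm

web: A = 24 × 250 = 6000.00, centroid at (12.00, 125.00).
bottom flange: A = 120 × 22 = 2640.00, centroid at (84.00, 11.00).
top flange: A = 120 × 22 = 2640.00, centroid at (84.00, 239.00).
ΣA = 11280.00 mm²
ΣAx̄ = (6000.00)(12.00) + (2640.00)(84.00) + (2640.00)(84.00) = 515520.00 mm³
ΣAȳ = (6000.00)(125.00) + (2640.00)(11.00) + (2640.00)(239.00) = 1410000.00 mm³
x̄ = 515520.00 / 11280.00 = 45.70 mm
ȳ = 1410000.00 / 11280.00 = 125.00 mm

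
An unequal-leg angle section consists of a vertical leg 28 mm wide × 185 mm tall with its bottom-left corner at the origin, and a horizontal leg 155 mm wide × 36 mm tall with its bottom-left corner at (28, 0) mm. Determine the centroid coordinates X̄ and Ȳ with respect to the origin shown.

X̄ = 61.45 mm, Ȳ = 53.87 mm

vertical leg: A = 28 × 185 = 5180.00, centroid at (14.00, 92.50).
horizontal leg: A = 155 × 36 = 5580.00, centroid at (105.50, 18.00).
ΣA = 10760.00 mm², ΣAX̄ = 661210.00 mm³, ΣAȲ = 579590.00 mm³.
X̄ = 661210.00/10760.00 = 61.45 mm; Ȳ = 579590.00/10760.00 = 53.87 mm.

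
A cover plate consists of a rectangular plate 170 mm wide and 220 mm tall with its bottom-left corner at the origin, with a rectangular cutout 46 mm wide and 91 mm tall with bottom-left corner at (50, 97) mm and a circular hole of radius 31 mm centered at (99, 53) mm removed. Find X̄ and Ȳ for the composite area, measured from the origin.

X̄ = 85.26 mm, Ȳ = 111.19 mm

plate: A = 170 × 220 = 37400.00, centroid at (85.00, 110.00).
hole 1: A = −(46 × 91) = -4186.00, centroid at (73.00, 142.50).
hole 2: A = −π·31² = -3019.07, centroid at (99.00, 53.00).
ΣA = 30194.93 mm², ΣAX̄ = 2574534.02 mm³, ΣAȲ = 3357484.26 mm³.
X̄ = 2574534.02/30194.93 = 85.26 mm; Ȳ = 3357484.26/30194.93 = 111.19 mm.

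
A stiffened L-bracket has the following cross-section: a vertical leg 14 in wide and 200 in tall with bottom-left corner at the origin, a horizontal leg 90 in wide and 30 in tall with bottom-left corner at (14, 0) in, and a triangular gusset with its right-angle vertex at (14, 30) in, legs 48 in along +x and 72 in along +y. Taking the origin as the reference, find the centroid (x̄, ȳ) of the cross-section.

vertical leg: A = 14 × 200 = 2800.00, centroid at (7.00, 100.00).
horizontal leg: A = 90 × 30 = 2700.00, centroid at (59.00, 15.00).
gusset: A = ½·48·72 = 1728.00, centroid at (30.00, 54.00).
ΣA = 7228.00 in²
ΣAx̄ = (2800.00)(7.00) + (2700.00)(59.00) + (1728.00)(30.00) = 230740.00 in³
ΣAȳ = (2800.00)(100.00) + (2700.00)(15.00) + (1728.00)(54.00) = 413812.00 in³
x̄ = 230740.00 / 7228.00 = 31.92 in
ȳ = 413812.00 / 7228.00 = 57.25 in

x̄ = 31.92 in, ȳ = 57.25 in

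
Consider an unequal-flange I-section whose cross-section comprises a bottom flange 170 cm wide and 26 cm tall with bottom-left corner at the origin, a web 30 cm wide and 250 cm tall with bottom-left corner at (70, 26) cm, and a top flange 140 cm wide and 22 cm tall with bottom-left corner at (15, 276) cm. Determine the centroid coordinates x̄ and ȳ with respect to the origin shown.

Part | A | x̄ᵢ | ȳᵢ | A·x̄ᵢ | A·ȳᵢ
bottom flange | 4420.00 | 85.00 | 13.00 | 375700.00 | 57460.00
web | 7500.00 | 85.00 | 151.00 | 637500.00 | 1132500.00
top flange | 3080.00 | 85.00 | 287.00 | 261800.00 | 883960.00
Σ | 15000.00 |  |  | 1275000.00 | 2073920.00
x̄ = 1275000.00 / 15000.00 = 85.00 cm
ȳ = 2073920.00 / 15000.00 = 138.26 cm

x̄ = 85.00 cm, ȳ = 138.26 cm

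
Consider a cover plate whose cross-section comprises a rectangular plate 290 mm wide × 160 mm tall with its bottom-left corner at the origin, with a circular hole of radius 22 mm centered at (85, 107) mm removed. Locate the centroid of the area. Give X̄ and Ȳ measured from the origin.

plate: A = 290 × 160 = 46400.00, centroid at (145.00, 80.00).
hole: A = −π·22² = -1520.53, centroid at (85.00, 107.00).
ΣA = 44879.47 mm²
ΣAX̄ = (46400.00)(145.00) + (-1520.53)(85.00) = 6598754.88 mm³
ΣAȲ = (46400.00)(80.00) + (-1520.53)(107.00) = 3549303.20 mm³
X̄ = 6598754.88 / 44879.47 = 147.03 mm
Ȳ = 3549303.20 / 44879.47 = 79.09 mm

X̄ = 147.03 mm, Ȳ = 79.09 mm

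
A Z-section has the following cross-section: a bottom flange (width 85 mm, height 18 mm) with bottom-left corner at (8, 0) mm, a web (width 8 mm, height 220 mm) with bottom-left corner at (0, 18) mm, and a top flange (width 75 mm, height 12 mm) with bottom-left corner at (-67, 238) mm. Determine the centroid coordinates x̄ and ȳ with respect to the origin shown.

bottom flange: A = 85 × 18 = 1530.00, centroid at (50.50, 9.00).
web: A = 8 × 220 = 1760.00, centroid at (4.00, 128.00).
top flange: A = 75 × 12 = 900.00, centroid at (-29.50, 244.00).
ΣA = 4190.00 mm²
ΣAx̄ = (1530.00)(50.50) + (1760.00)(4.00) + (900.00)(-29.50) = 57755.00 mm³
ΣAȳ = (1530.00)(9.00) + (1760.00)(128.00) + (900.00)(244.00) = 458650.00 mm³
x̄ = 57755.00 / 4190.00 = 13.78 mm
ȳ = 458650.00 / 4190.00 = 109.46 mm

x̄ = 13.78 mm, ȳ = 109.46 mm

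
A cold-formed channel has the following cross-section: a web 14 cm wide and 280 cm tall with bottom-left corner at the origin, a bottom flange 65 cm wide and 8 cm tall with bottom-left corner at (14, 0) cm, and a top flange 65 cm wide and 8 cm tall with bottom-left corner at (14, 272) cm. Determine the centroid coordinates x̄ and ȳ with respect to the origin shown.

web: A = 14 × 280 = 3920.00, centroid at (7.00, 140.00).
bottom flange: A = 65 × 8 = 520.00, centroid at (46.50, 4.00).
top flange: A = 65 × 8 = 520.00, centroid at (46.50, 276.00).
ΣA = 4960.00 cm², ΣAx̄ = 75800.00 cm³, ΣAȳ = 694400.00 cm³.
x̄ = 75800.00/4960.00 = 15.28 cm; ȳ = 694400.00/4960.00 = 140.00 cm.

x̄ = 15.28 cm, ȳ = 140.00 cm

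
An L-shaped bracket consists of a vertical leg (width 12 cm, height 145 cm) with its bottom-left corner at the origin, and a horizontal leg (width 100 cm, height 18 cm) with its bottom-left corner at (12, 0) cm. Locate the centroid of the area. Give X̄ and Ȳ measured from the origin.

vertical leg: A = 12 × 145 = 1740.00, centroid at (6.00, 72.50).
horizontal leg: A = 100 × 18 = 1800.00, centroid at (62.00, 9.00).
ΣA = 3540.00 cm²
ΣAX̄ = (1740.00)(6.00) + (1800.00)(62.00) = 122040.00 cm³
ΣAȲ = (1740.00)(72.50) + (1800.00)(9.00) = 142350.00 cm³
X̄ = 122040.00 / 3540.00 = 34.47 cm
Ȳ = 142350.00 / 3540.00 = 40.21 cm

X̄ = 34.47 cm, Ȳ = 40.21 cm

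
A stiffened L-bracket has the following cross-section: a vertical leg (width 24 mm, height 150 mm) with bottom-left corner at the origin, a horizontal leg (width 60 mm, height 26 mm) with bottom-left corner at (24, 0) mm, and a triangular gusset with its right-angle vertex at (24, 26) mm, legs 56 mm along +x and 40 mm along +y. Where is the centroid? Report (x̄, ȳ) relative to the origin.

x̄ = 27.90 mm, ȳ = 53.24 mm

Part | A | x̄ᵢ | ȳᵢ | A·x̄ᵢ | A·ȳᵢ
vertical leg | 3600.00 | 12.00 | 75.00 | 43200.00 | 270000.00
horizontal leg | 1560.00 | 54.00 | 13.00 | 84240.00 | 20280.00
gusset | 1120.00 | 42.67 | 39.33 | 47786.67 | 44053.33
Σ | 6280.00 |  |  | 175226.67 | 334333.33
x̄ = 175226.67 / 6280.00 = 27.90 mm
ȳ = 334333.33 / 6280.00 = 53.24 mm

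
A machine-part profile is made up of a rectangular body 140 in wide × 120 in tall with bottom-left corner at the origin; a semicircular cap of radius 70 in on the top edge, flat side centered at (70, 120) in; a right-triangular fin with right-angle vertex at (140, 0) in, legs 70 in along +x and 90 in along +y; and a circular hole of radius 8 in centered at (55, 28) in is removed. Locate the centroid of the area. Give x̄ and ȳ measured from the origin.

x̄ = 80.82 in, ȳ = 81.95 in

Part | A | x̄ᵢ | ȳᵢ | A·x̄ᵢ | A·ȳᵢ
rectangular body | 16800.00 | 70.00 | 60.00 | 1176000.00 | 1008000.00
semicircular top | 7696.90 | 70.00 | 149.71 | 538783.14 | 1152294.91
triangular fin | 3150.00 | 163.33 | 30.00 | 514500.00 | 94500.00
hole | -201.06 | 55.00 | 28.00 | -11058.41 | -5629.73
Σ | 27445.84 |  |  | 2218224.73 | 2249165.17
x̄ = 2218224.73 / 27445.84 = 80.82 in
ȳ = 2249165.17 / 27445.84 = 81.95 in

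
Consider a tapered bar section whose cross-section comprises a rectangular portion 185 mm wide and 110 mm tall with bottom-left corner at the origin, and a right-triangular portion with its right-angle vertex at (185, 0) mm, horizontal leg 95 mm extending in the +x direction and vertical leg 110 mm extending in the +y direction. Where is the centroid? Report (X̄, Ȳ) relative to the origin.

rectangular portion: A = 185 × 110 = 20350.00, centroid at (92.50, 55.00).
triangular portion: A = ½·95·110 = 5225.00, centroid at (216.67, 36.67).
ΣA = 25575.00 mm²
ΣAX̄ = (20350.00)(92.50) + (5225.00)(216.67) = 3014458.33 mm³
ΣAȲ = (20350.00)(55.00) + (5225.00)(36.67) = 1310833.33 mm³
X̄ = 3014458.33 / 25575.00 = 117.87 mm
Ȳ = 1310833.33 / 25575.00 = 51.25 mm

X̄ = 117.87 mm, Ȳ = 51.25 mm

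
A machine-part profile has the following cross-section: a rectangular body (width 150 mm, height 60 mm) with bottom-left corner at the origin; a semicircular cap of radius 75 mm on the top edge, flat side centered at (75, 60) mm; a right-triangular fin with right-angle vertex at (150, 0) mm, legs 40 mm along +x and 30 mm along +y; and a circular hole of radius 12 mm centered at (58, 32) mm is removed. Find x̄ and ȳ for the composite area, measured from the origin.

rectangular body: A = 150 × 60 = 9000.00, centroid at (75.00, 30.00).
semicircular top: A = ½π·75² = 8835.73, centroid at (75.00, 91.83).
triangular fin: A = ½·40·30 = 600.00, centroid at (163.33, 10.00).
hole: A = −π·12² = -452.39, centroid at (58.00, 32.00).
ΣA = 17983.34 mm², ΣAx̄ = 1409441.12 mm³, ΣAȳ = 1072917.30 mm³.
x̄ = 1409441.12/17983.34 = 78.37 mm; ȳ = 1072917.30/17983.34 = 59.66 mm.

x̄ = 78.37 mm, ȳ = 59.66 mm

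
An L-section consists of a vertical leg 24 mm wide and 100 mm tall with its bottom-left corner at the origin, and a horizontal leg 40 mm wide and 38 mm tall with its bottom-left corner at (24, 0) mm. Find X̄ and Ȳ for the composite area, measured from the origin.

X̄ = 24.41 mm, Ȳ = 37.98 mm

Part | A | x̄ᵢ | ȳᵢ | A·x̄ᵢ | A·ȳᵢ
vertical leg | 2400.00 | 12.00 | 50.00 | 28800.00 | 120000.00
horizontal leg | 1520.00 | 44.00 | 19.00 | 66880.00 | 28880.00
Σ | 3920.00 |  |  | 95680.00 | 148880.00
X̄ = 95680.00 / 3920.00 = 24.41 mm
Ȳ = 148880.00 / 3920.00 = 37.98 mm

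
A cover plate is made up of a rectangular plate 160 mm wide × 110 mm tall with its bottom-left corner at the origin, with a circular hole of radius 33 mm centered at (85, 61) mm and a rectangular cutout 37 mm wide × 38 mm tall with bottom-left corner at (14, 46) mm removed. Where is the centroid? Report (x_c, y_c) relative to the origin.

plate: A = 160 × 110 = 17600.00, centroid at (80.00, 55.00).
hole 1: A = −π·33² = -3421.19, centroid at (85.00, 61.00).
hole 2: A = −(37 × 38) = -1406.00, centroid at (32.50, 65.00).
ΣA = 12772.81 mm²
ΣAx_c = (17600.00)(80.00) + (-3421.19)(85.00) + (-1406.00)(32.50) = 1071503.48 mm³
ΣAy_c = (17600.00)(55.00) + (-3421.19)(61.00) + (-1406.00)(65.00) = 667917.14 mm³
x_c = 1071503.48 / 12772.81 = 83.89 mm
y_c = 667917.14 / 12772.81 = 52.29 mm

x_c = 83.89 mm, y_c = 52.29 mm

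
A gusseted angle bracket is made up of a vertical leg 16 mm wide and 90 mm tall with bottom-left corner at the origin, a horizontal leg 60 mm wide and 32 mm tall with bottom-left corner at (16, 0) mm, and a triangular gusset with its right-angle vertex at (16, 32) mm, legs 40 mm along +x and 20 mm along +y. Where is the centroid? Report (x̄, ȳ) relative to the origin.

x̄ = 29.67 mm, ȳ = 29.52 mm

Part | A | x̄ᵢ | ȳᵢ | A·x̄ᵢ | A·ȳᵢ
vertical leg | 1440.00 | 8.00 | 45.00 | 11520.00 | 64800.00
horizontal leg | 1920.00 | 46.00 | 16.00 | 88320.00 | 30720.00
gusset | 400.00 | 29.33 | 38.67 | 11733.33 | 15466.67
Σ | 3760.00 |  |  | 111573.33 | 110986.67
x̄ = 111573.33 / 3760.00 = 29.67 mm
ȳ = 110986.67 / 3760.00 = 29.52 mm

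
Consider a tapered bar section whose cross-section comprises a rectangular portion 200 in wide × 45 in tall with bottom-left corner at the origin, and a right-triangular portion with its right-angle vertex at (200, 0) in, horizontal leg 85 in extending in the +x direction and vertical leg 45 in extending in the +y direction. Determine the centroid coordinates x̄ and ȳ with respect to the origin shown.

rectangular portion: A = 200 × 45 = 9000.00, centroid at (100.00, 22.50).
triangular portion: A = ½·85·45 = 1912.50, centroid at (228.33, 15.00).
ΣA = 10912.50 in²
ΣAx̄ = (9000.00)(100.00) + (1912.50)(228.33) = 1336687.50 in³
ΣAȳ = (9000.00)(22.50) + (1912.50)(15.00) = 231187.50 in³
x̄ = 1336687.50 / 10912.50 = 122.49 in
ȳ = 231187.50 / 10912.50 = 21.19 in

x̄ = 122.49 in, ȳ = 21.19 in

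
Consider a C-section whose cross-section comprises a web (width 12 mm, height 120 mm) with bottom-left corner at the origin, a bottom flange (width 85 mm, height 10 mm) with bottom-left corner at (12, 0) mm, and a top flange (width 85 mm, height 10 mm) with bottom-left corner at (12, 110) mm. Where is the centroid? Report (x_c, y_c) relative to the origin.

web: A = 12 × 120 = 1440.00, centroid at (6.00, 60.00).
bottom flange: A = 85 × 10 = 850.00, centroid at (54.50, 5.00).
top flange: A = 85 × 10 = 850.00, centroid at (54.50, 115.00).
ΣA = 3140.00 mm², ΣAx_c = 101290.00 mm³, ΣAy_c = 188400.00 mm³.
x_c = 101290.00/3140.00 = 32.26 mm; y_c = 188400.00/3140.00 = 60.00 mm.

x_c = 32.26 mm, y_c = 60.00 mm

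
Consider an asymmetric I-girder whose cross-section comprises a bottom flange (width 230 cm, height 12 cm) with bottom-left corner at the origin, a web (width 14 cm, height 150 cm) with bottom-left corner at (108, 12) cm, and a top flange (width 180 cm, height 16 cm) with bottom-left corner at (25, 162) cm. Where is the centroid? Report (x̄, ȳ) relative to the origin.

Part | A | x̄ᵢ | ȳᵢ | A·x̄ᵢ | A·ȳᵢ
bottom flange | 2760.00 | 115.00 | 6.00 | 317400.00 | 16560.00
web | 2100.00 | 115.00 | 87.00 | 241500.00 | 182700.00
top flange | 2880.00 | 115.00 | 170.00 | 331200.00 | 489600.00
Σ | 7740.00 |  |  | 890100.00 | 688860.00
x̄ = 890100.00 / 7740.00 = 115.00 cm
ȳ = 688860.00 / 7740.00 = 89.00 cm

x̄ = 115.00 cm, ȳ = 89.00 cm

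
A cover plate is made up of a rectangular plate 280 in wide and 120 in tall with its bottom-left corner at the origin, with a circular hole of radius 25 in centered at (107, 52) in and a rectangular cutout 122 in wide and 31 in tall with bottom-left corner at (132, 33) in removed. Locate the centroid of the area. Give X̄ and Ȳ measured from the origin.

X̄ = 135.13 in, Ȳ = 62.13 in

plate: A = 280 × 120 = 33600.00, centroid at (140.00, 60.00).
hole 1: A = −π·25² = -1963.50, centroid at (107.00, 52.00).
hole 2: A = −(122 × 31) = -3782.00, centroid at (193.00, 48.50).
ΣA = 27854.50 in²
ΣAX̄ = (33600.00)(140.00) + (-1963.50)(107.00) + (-3782.00)(193.00) = 3763979.99 in³
ΣAȲ = (33600.00)(60.00) + (-1963.50)(52.00) + (-3782.00)(48.50) = 1730471.24 in³
X̄ = 3763979.99 / 27854.50 = 135.13 in
Ȳ = 1730471.24 / 27854.50 = 62.13 in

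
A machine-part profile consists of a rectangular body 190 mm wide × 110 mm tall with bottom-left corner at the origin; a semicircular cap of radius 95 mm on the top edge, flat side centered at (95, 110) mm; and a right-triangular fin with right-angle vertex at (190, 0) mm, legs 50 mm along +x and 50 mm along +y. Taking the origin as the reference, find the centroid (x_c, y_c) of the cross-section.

rectangular body: A = 190 × 110 = 20900.00, centroid at (95.00, 55.00).
semicircular top: A = ½π·95² = 14176.44, centroid at (95.00, 150.32).
triangular fin: A = ½·50·50 = 1250.00, centroid at (206.67, 16.67).
ΣA = 36326.44 mm², ΣAx_c = 3590594.83 mm³, ΣAy_c = 3301324.72 mm³.
x_c = 3590594.83/36326.44 = 98.84 mm; y_c = 3301324.72/36326.44 = 90.88 mm.

x_c = 98.84 mm, y_c = 90.88 mm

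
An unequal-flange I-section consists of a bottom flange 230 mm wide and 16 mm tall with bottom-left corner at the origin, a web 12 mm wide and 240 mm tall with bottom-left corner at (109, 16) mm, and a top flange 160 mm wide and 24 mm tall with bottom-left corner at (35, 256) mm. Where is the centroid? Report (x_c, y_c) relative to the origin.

Part | A | x̄ᵢ | ȳᵢ | A·x̄ᵢ | A·ȳᵢ
bottom flange | 3680.00 | 115.00 | 8.00 | 423200.00 | 29440.00
web | 2880.00 | 115.00 | 136.00 | 331200.00 | 391680.00
top flange | 3840.00 | 115.00 | 268.00 | 441600.00 | 1029120.00
Σ | 10400.00 |  |  | 1196000.00 | 1450240.00
x_c = 1196000.00 / 10400.00 = 115.00 mm
y_c = 1450240.00 / 10400.00 = 139.45 mm

x_c = 115.00 mm, y_c = 139.45 mm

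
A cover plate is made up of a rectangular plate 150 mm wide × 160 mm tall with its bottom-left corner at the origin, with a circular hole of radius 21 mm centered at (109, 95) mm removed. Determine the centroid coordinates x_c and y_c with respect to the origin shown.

plate: A = 150 × 160 = 24000.00, centroid at (75.00, 80.00).
hole: A = −π·21² = -1385.44, centroid at (109.00, 95.00).
ΣA = 22614.56 mm²
ΣAx_c = (24000.00)(75.00) + (-1385.44)(109.00) = 1648986.78 mm³
ΣAy_c = (24000.00)(80.00) + (-1385.44)(95.00) = 1788382.98 mm³
x_c = 1648986.78 / 22614.56 = 72.92 mm
y_c = 1788382.98 / 22614.56 = 79.08 mm

x_c = 72.92 mm, y_c = 79.08 mm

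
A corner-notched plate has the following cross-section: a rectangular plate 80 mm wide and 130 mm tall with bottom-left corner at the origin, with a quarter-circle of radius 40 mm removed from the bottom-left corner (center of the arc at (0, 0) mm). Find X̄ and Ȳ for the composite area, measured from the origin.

X̄ = 43.16 mm, Ȳ = 71.60 mm

plate: A = 80 × 130 = 10400.00, centroid at (40.00, 65.00).
removed quarter-circle: A = −¼π·40² = -1256.64, centroid at (16.98, 16.98).
ΣA = 9143.36 mm², ΣAX̄ = 394666.67 mm³, ΣAȲ = 654666.67 mm³.
X̄ = 394666.67/9143.36 = 43.16 mm; Ȳ = 654666.67/9143.36 = 71.60 mm.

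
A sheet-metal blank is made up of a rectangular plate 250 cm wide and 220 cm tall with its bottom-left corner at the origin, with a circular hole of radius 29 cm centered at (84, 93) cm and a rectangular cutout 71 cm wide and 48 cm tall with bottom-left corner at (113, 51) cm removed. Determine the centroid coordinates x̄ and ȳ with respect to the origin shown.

x̄ = 125.58 cm, ȳ = 113.35 cm

plate: A = 250 × 220 = 55000.00, centroid at (125.00, 110.00).
hole 1: A = −π·29² = -2642.08, centroid at (84.00, 93.00).
hole 2: A = −(71 × 48) = -3408.00, centroid at (148.50, 75.00).
ΣA = 48949.92 cm²
ΣAx̄ = (55000.00)(125.00) + (-2642.08)(84.00) + (-3408.00)(148.50) = 6146977.33 cm³
ΣAȳ = (55000.00)(110.00) + (-2642.08)(93.00) + (-3408.00)(75.00) = 5548686.61 cm³
x̄ = 6146977.33 / 48949.92 = 125.58 cm
ȳ = 5548686.61 / 48949.92 = 113.35 cm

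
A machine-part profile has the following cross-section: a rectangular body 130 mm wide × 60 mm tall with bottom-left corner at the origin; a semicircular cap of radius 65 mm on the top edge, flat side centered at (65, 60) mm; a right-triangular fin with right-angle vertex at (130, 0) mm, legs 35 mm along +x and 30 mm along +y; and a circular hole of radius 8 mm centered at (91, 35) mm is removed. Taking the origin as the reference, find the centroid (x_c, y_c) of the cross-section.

x_c = 67.37 mm, y_c = 55.11 mm

Part | A | x̄ᵢ | ȳᵢ | A·x̄ᵢ | A·ȳᵢ
rectangular body | 7800.00 | 65.00 | 30.00 | 507000.00 | 234000.00
semicircular top | 6636.61 | 65.00 | 87.59 | 431379.94 | 581280.20
triangular fin | 525.00 | 141.67 | 10.00 | 74375.00 | 5250.00
hole | -201.06 | 91.00 | 35.00 | -18296.64 | -7037.17
Σ | 14760.55 |  |  | 994458.31 | 813493.03
x_c = 994458.31 / 14760.55 = 67.37 mm
y_c = 813493.03 / 14760.55 = 55.11 mm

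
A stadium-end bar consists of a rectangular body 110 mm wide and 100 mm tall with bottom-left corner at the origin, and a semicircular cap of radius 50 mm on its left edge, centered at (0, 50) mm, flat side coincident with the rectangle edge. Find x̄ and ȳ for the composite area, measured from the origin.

x̄ = 34.95 mm, ȳ = 50.00 mm

Part | A | x̄ᵢ | ȳᵢ | A·x̄ᵢ | A·ȳᵢ
rectangular body | 11000.00 | 55.00 | 50.00 | 605000.00 | 550000.00
semicircular end | 3926.99 | -21.22 | 50.00 | -83333.33 | 196349.54
Σ | 14926.99 |  |  | 521666.67 | 746349.54
x̄ = 521666.67 / 14926.99 = 34.95 mm
ȳ = 746349.54 / 14926.99 = 50.00 mm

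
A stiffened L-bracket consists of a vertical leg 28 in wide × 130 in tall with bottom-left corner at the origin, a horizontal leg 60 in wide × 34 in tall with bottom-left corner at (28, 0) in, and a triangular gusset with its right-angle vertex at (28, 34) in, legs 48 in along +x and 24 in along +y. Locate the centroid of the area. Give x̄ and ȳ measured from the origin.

x̄ = 31.11 in, ȳ = 47.23 in

Part | A | x̄ᵢ | ȳᵢ | A·x̄ᵢ | A·ȳᵢ
vertical leg | 3640.00 | 14.00 | 65.00 | 50960.00 | 236600.00
horizontal leg | 2040.00 | 58.00 | 17.00 | 118320.00 | 34680.00
gusset | 576.00 | 44.00 | 42.00 | 25344.00 | 24192.00
Σ | 6256.00 |  |  | 194624.00 | 295472.00
x̄ = 194624.00 / 6256.00 = 31.11 in
ȳ = 295472.00 / 6256.00 = 47.23 in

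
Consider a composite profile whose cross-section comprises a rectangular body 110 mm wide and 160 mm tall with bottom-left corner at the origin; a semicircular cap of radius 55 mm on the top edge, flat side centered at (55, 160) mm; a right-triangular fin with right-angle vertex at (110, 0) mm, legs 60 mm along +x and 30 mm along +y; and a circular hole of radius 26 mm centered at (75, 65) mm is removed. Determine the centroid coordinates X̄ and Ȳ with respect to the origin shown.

rectangular body: A = 110 × 160 = 17600.00, centroid at (55.00, 80.00).
semicircular top: A = ½π·55² = 4751.66, centroid at (55.00, 183.34).
triangular fin: A = ½·60·30 = 900.00, centroid at (130.00, 10.00).
hole: A = −π·26² = -2123.72, centroid at (75.00, 65.00).
ΣA = 21127.94 mm², ΣAX̄ = 1187062.49 mm³, ΣAȲ = 2150140.51 mm³.
X̄ = 1187062.49/21127.94 = 56.18 mm; Ȳ = 2150140.51/21127.94 = 101.77 mm.

X̄ = 56.18 mm, Ȳ = 101.77 mm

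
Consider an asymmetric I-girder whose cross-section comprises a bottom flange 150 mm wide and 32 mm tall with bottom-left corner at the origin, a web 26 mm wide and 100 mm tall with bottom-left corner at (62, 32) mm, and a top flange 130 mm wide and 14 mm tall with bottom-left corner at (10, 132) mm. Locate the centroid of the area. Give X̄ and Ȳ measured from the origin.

bottom flange: A = 150 × 32 = 4800.00, centroid at (75.00, 16.00).
web: A = 26 × 100 = 2600.00, centroid at (75.00, 82.00).
top flange: A = 130 × 14 = 1820.00, centroid at (75.00, 139.00).
ΣA = 9220.00 mm², ΣAX̄ = 691500.00 mm³, ΣAȲ = 542980.00 mm³.
X̄ = 691500.00/9220.00 = 75.00 mm; Ȳ = 542980.00/9220.00 = 58.89 mm.

X̄ = 75.00 mm, Ȳ = 58.89 mm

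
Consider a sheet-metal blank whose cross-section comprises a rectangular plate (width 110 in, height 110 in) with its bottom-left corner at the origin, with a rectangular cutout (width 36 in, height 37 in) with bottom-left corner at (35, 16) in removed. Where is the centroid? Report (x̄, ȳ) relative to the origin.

plate: A = 110 × 110 = 12100.00, centroid at (55.00, 55.00).
hole: A = −(36 × 37) = -1332.00, centroid at (53.00, 34.50).
ΣA = 10768.00 in²
ΣAx̄ = (12100.00)(55.00) + (-1332.00)(53.00) = 594904.00 in³
ΣAȳ = (12100.00)(55.00) + (-1332.00)(34.50) = 619546.00 in³
x̄ = 594904.00 / 10768.00 = 55.25 in
ȳ = 619546.00 / 10768.00 = 57.54 in

x̄ = 55.25 in, ȳ = 57.54 in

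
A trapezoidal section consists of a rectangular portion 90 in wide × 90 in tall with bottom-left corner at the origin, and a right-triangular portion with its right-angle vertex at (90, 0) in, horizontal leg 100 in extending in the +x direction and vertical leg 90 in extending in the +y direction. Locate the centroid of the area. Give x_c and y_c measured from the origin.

x_c = 72.98 in, y_c = 39.64 in

Part | A | x̄ᵢ | ȳᵢ | A·x̄ᵢ | A·ȳᵢ
rectangular portion | 8100.00 | 45.00 | 45.00 | 364500.00 | 364500.00
triangular portion | 4500.00 | 123.33 | 30.00 | 555000.00 | 135000.00
Σ | 12600.00 |  |  | 919500.00 | 499500.00
x_c = 919500.00 / 12600.00 = 72.98 in
y_c = 499500.00 / 12600.00 = 39.64 in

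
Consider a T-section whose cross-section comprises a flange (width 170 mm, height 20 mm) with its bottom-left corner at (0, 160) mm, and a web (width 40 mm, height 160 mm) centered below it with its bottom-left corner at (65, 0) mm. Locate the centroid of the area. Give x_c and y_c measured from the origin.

web: A = 40 × 160 = 6400.00, centroid at (85.00, 80.00).
flange: A = 170 × 20 = 3400.00, centroid at (85.00, 170.00).
ΣA = 9800.00 mm², ΣAx_c = 833000.00 mm³, ΣAy_c = 1090000.00 mm³.
x_c = 833000.00/9800.00 = 85.00 mm; y_c = 1090000.00/9800.00 = 111.22 mm.

x_c = 85.00 mm, y_c = 111.22 mm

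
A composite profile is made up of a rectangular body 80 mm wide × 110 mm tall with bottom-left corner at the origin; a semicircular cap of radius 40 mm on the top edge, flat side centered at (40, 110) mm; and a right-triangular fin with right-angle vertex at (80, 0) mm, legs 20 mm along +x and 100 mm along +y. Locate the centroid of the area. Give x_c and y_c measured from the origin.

rectangular body: A = 80 × 110 = 8800.00, centroid at (40.00, 55.00).
semicircular top: A = ½π·40² = 2513.27, centroid at (40.00, 126.98).
triangular fin: A = ½·20·100 = 1000.00, centroid at (86.67, 33.33).
ΣA = 12313.27 mm²
ΣAx_c = (8800.00)(40.00) + (2513.27)(40.00) + (1000.00)(86.67) = 539197.63 mm³
ΣAy_c = (8800.00)(55.00) + (2513.27)(126.98) + (1000.00)(33.33) = 836460.15 mm³
x_c = 539197.63 / 12313.27 = 43.79 mm
y_c = 836460.15 / 12313.27 = 67.93 mm

x_c = 43.79 mm, y_c = 67.93 mm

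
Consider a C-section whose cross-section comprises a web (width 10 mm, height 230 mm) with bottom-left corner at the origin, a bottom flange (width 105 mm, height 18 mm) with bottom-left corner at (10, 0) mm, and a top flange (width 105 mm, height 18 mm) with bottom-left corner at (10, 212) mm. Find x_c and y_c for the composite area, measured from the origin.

web: A = 10 × 230 = 2300.00, centroid at (5.00, 115.00).
bottom flange: A = 105 × 18 = 1890.00, centroid at (62.50, 9.00).
top flange: A = 105 × 18 = 1890.00, centroid at (62.50, 221.00).
ΣA = 6080.00 mm²
ΣAx_c = (2300.00)(5.00) + (1890.00)(62.50) + (1890.00)(62.50) = 247750.00 mm³
ΣAy_c = (2300.00)(115.00) + (1890.00)(9.00) + (1890.00)(221.00) = 699200.00 mm³
x_c = 247750.00 / 6080.00 = 40.75 mm
y_c = 699200.00 / 6080.00 = 115.00 mm

x_c = 40.75 mm, y_c = 115.00 mm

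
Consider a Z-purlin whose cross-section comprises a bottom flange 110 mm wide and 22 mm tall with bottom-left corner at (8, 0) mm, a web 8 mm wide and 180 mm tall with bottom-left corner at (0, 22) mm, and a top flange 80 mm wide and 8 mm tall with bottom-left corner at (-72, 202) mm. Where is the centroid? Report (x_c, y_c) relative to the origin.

bottom flange: A = 110 × 22 = 2420.00, centroid at (63.00, 11.00).
web: A = 8 × 180 = 1440.00, centroid at (4.00, 112.00).
top flange: A = 80 × 8 = 640.00, centroid at (-32.00, 206.00).
ΣA = 4500.00 mm², ΣAx_c = 137740.00 mm³, ΣAy_c = 319740.00 mm³.
x_c = 137740.00/4500.00 = 30.61 mm; y_c = 319740.00/4500.00 = 71.05 mm.

x_c = 30.61 mm, y_c = 71.05 mm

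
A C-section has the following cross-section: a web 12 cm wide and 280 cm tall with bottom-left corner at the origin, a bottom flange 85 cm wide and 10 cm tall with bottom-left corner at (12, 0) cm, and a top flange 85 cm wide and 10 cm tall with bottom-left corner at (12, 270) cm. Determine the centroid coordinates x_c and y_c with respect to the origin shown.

x_c = 22.29 cm, y_c = 140.00 cm

web: A = 12 × 280 = 3360.00, centroid at (6.00, 140.00).
bottom flange: A = 85 × 10 = 850.00, centroid at (54.50, 5.00).
top flange: A = 85 × 10 = 850.00, centroid at (54.50, 275.00).
ΣA = 5060.00 cm²
ΣAx_c = (3360.00)(6.00) + (850.00)(54.50) + (850.00)(54.50) = 112810.00 cm³
ΣAy_c = (3360.00)(140.00) + (850.00)(5.00) + (850.00)(275.00) = 708400.00 cm³
x_c = 112810.00 / 5060.00 = 22.29 cm
y_c = 708400.00 / 5060.00 = 140.00 cm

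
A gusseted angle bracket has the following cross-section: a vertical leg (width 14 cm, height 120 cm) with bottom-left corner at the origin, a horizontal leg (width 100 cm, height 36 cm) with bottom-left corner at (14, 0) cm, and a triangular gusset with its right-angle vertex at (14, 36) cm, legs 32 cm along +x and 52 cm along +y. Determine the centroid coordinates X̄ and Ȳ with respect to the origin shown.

X̄ = 42.98 cm, Ȳ = 34.35 cm

vertical leg: A = 14 × 120 = 1680.00, centroid at (7.00, 60.00).
horizontal leg: A = 100 × 36 = 3600.00, centroid at (64.00, 18.00).
gusset: A = ½·32·52 = 832.00, centroid at (24.67, 53.33).
ΣA = 6112.00 cm²
ΣAX̄ = (1680.00)(7.00) + (3600.00)(64.00) + (832.00)(24.67) = 262682.67 cm³
ΣAȲ = (1680.00)(60.00) + (3600.00)(18.00) + (832.00)(53.33) = 209973.33 cm³
X̄ = 262682.67 / 6112.00 = 42.98 cm
Ȳ = 209973.33 / 6112.00 = 34.35 cm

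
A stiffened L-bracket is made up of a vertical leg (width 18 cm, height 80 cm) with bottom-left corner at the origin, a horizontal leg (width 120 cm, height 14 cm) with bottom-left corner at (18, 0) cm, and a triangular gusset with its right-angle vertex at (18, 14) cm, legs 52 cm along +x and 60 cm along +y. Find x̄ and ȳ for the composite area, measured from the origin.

Part | A | x̄ᵢ | ȳᵢ | A·x̄ᵢ | A·ȳᵢ
vertical leg | 1440.00 | 9.00 | 40.00 | 12960.00 | 57600.00
horizontal leg | 1680.00 | 78.00 | 7.00 | 131040.00 | 11760.00
gusset | 1560.00 | 35.33 | 34.00 | 55120.00 | 53040.00
Σ | 4680.00 |  |  | 199120.00 | 122400.00
x̄ = 199120.00 / 4680.00 = 42.55 cm
ȳ = 122400.00 / 4680.00 = 26.15 cm

x̄ = 42.55 cm, ȳ = 26.15 cm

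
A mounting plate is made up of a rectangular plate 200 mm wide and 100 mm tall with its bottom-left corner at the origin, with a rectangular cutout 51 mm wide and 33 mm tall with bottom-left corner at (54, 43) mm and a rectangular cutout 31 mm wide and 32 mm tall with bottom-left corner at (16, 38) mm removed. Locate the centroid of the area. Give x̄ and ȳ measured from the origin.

plate: A = 200 × 100 = 20000.00, centroid at (100.00, 50.00).
hole 1: A = −(51 × 33) = -1683.00, centroid at (79.50, 59.50).
hole 2: A = −(31 × 32) = -992.00, centroid at (31.50, 54.00).
ΣA = 17325.00 mm², ΣAx̄ = 1834953.50 mm³, ΣAȳ = 846293.50 mm³.
x̄ = 1834953.50/17325.00 = 105.91 mm; ȳ = 846293.50/17325.00 = 48.85 mm.

x̄ = 105.91 mm, ȳ = 48.85 mm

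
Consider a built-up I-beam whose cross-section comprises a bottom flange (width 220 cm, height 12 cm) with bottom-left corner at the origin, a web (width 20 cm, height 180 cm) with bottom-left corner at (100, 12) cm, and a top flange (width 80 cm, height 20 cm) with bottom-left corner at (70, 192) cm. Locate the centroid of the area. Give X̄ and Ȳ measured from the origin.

bottom flange: A = 220 × 12 = 2640.00, centroid at (110.00, 6.00).
web: A = 20 × 180 = 3600.00, centroid at (110.00, 102.00).
top flange: A = 80 × 20 = 1600.00, centroid at (110.00, 202.00).
ΣA = 7840.00 cm²
ΣAX̄ = (2640.00)(110.00) + (3600.00)(110.00) + (1600.00)(110.00) = 862400.00 cm³
ΣAȲ = (2640.00)(6.00) + (3600.00)(102.00) + (1600.00)(202.00) = 706240.00 cm³
X̄ = 862400.00 / 7840.00 = 110.00 cm
Ȳ = 706240.00 / 7840.00 = 90.08 cm

X̄ = 110.00 cm, Ȳ = 90.08 cm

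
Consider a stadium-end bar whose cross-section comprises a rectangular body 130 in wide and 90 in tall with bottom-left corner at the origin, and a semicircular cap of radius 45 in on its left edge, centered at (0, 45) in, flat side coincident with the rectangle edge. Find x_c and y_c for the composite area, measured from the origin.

x_c = 47.02 in, y_c = 45.00 in

Part | A | x̄ᵢ | ȳᵢ | A·x̄ᵢ | A·ȳᵢ
rectangular body | 11700.00 | 65.00 | 45.00 | 760500.00 | 526500.00
semicircular end | 3180.86 | -19.10 | 45.00 | -60750.00 | 143138.82
Σ | 14880.86 |  |  | 699750.00 | 669638.82
x_c = 699750.00 / 14880.86 = 47.02 in
y_c = 669638.82 / 14880.86 = 45.00 in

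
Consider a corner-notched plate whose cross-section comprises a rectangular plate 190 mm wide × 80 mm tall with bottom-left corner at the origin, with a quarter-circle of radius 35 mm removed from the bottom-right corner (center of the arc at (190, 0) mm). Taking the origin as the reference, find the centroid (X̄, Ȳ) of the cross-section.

plate: A = 190 × 80 = 15200.00, centroid at (95.00, 40.00).
removed quarter-circle: A = −¼π·35² = -962.11, centroid at (175.15, 14.85).
ΣA = 14237.89 mm², ΣAX̄ = 1275490.24 mm³, ΣAȲ = 593708.33 mm³.
X̄ = 1275490.24/14237.89 = 89.58 mm; Ȳ = 593708.33/14237.89 = 41.70 mm.

X̄ = 89.58 mm, Ȳ = 41.70 mm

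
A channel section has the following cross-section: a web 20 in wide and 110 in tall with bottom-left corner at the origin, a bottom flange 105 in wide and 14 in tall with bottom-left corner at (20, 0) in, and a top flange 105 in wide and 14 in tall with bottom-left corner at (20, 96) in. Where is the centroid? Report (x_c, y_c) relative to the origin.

x_c = 45.75 in, y_c = 55.00 in

Part | A | x̄ᵢ | ȳᵢ | A·x̄ᵢ | A·ȳᵢ
web | 2200.00 | 10.00 | 55.00 | 22000.00 | 121000.00
bottom flange | 1470.00 | 72.50 | 7.00 | 106575.00 | 10290.00
top flange | 1470.00 | 72.50 | 103.00 | 106575.00 | 151410.00
Σ | 5140.00 |  |  | 235150.00 | 282700.00
x_c = 235150.00 / 5140.00 = 45.75 in
y_c = 282700.00 / 5140.00 = 55.00 in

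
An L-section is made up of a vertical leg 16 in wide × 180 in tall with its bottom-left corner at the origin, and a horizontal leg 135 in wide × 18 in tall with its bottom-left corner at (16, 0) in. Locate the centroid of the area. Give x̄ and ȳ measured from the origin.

vertical leg: A = 16 × 180 = 2880.00, centroid at (8.00, 90.00).
horizontal leg: A = 135 × 18 = 2430.00, centroid at (83.50, 9.00).
ΣA = 5310.00 in², ΣAx̄ = 225945.00 in³, ΣAȳ = 281070.00 in³.
x̄ = 225945.00/5310.00 = 42.55 in; ȳ = 281070.00/5310.00 = 52.93 in.

x̄ = 42.55 in, ȳ = 52.93 in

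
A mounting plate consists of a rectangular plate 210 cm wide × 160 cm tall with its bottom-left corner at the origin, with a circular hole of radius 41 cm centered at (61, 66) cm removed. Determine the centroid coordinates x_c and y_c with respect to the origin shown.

plate: A = 210 × 160 = 33600.00, centroid at (105.00, 80.00).
hole: A = −π·41² = -5281.02, centroid at (61.00, 66.00).
ΣA = 28318.98 cm²
ΣAx_c = (33600.00)(105.00) + (-5281.02)(61.00) = 3205857.95 cm³
ΣAy_c = (33600.00)(80.00) + (-5281.02)(66.00) = 2339452.86 cm³
x_c = 3205857.95 / 28318.98 = 113.21 cm
y_c = 2339452.86 / 28318.98 = 82.61 cm

x_c = 113.21 cm, y_c = 82.61 cm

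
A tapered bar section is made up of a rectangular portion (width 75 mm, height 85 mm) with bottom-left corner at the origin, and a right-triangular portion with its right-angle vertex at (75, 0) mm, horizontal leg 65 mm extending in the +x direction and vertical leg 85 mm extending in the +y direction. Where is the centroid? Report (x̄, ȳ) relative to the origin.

rectangular portion: A = 75 × 85 = 6375.00, centroid at (37.50, 42.50).
triangular portion: A = ½·65·85 = 2762.50, centroid at (96.67, 28.33).
ΣA = 9137.50 mm²
ΣAx̄ = (6375.00)(37.50) + (2762.50)(96.67) = 506104.17 mm³
ΣAȳ = (6375.00)(42.50) + (2762.50)(28.33) = 349208.33 mm³
x̄ = 506104.17 / 9137.50 = 55.39 mm
ȳ = 349208.33 / 9137.50 = 38.22 mm

x̄ = 55.39 mm, ȳ = 38.22 mm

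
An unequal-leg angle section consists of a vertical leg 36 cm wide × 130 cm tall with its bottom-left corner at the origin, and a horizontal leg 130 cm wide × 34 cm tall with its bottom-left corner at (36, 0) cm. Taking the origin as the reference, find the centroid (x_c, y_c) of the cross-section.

vertical leg: A = 36 × 130 = 4680.00, centroid at (18.00, 65.00).
horizontal leg: A = 130 × 34 = 4420.00, centroid at (101.00, 17.00).
ΣA = 9100.00 cm²
ΣAx_c = (4680.00)(18.00) + (4420.00)(101.00) = 530660.00 cm³
ΣAy_c = (4680.00)(65.00) + (4420.00)(17.00) = 379340.00 cm³
x_c = 530660.00 / 9100.00 = 58.31 cm
y_c = 379340.00 / 9100.00 = 41.69 cm

x_c = 58.31 cm, y_c = 41.69 cm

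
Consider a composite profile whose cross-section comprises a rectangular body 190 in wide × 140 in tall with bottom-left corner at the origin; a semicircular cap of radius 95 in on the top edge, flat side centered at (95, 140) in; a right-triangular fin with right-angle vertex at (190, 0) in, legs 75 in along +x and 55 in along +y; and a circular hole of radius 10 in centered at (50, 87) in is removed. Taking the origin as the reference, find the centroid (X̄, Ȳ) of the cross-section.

X̄ = 101.15 in, Ȳ = 104.15 in

rectangular body: A = 190 × 140 = 26600.00, centroid at (95.00, 70.00).
semicircular top: A = ½π·95² = 14176.44, centroid at (95.00, 180.32).
triangular fin: A = ½·75·55 = 2062.50, centroid at (215.00, 18.33).
hole: A = −π·10² = -314.16, centroid at (50.00, 87.00).
ΣA = 42524.78 in², ΣAX̄ = 4301491.04 in³, ΣAȲ = 4428765.14 in³.
X̄ = 4301491.04/42524.78 = 101.15 in; Ȳ = 4428765.14/42524.78 = 104.15 in.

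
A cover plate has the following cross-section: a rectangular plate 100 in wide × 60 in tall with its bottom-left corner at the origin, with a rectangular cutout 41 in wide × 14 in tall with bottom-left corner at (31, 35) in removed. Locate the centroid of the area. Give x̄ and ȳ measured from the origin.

x̄ = 49.84 in, ȳ = 28.73 in

Part | A | x̄ᵢ | ȳᵢ | A·x̄ᵢ | A·ȳᵢ
plate | 6000.00 | 50.00 | 30.00 | 300000.00 | 180000.00
hole | -574.00 | 51.50 | 42.00 | -29561.00 | -24108.00
Σ | 5426.00 |  |  | 270439.00 | 155892.00
x̄ = 270439.00 / 5426.00 = 49.84 in
ȳ = 155892.00 / 5426.00 = 28.73 in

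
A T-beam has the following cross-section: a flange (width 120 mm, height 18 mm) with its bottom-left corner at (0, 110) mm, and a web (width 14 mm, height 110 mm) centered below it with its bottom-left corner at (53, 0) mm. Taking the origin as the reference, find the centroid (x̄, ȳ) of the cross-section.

web: A = 14 × 110 = 1540.00, centroid at (60.00, 55.00).
flange: A = 120 × 18 = 2160.00, centroid at (60.00, 119.00).
ΣA = 3700.00 mm², ΣAx̄ = 222000.00 mm³, ΣAȳ = 341740.00 mm³.
x̄ = 222000.00/3700.00 = 60.00 mm; ȳ = 341740.00/3700.00 = 92.36 mm.

x̄ = 60.00 mm, ȳ = 92.36 mm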